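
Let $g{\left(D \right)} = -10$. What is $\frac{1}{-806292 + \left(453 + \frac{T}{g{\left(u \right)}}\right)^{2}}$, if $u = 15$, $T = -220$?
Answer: $- \frac{1}{580667} \approx -1.7222 \cdot 10^{-6}$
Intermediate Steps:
$\frac{1}{-806292 + \left(453 + \frac{T}{g{\left(u \right)}}\right)^{2}} = \frac{1}{-806292 + \left(453 - \frac{220}{-10}\right)^{2}} = \frac{1}{-806292 + \left(453 - -22\right)^{2}} = \frac{1}{-806292 + \left(453 + 22\right)^{2}} = \frac{1}{-806292 + 475^{2}} = \frac{1}{-806292 + 225625} = \frac{1}{-580667} = - \frac{1}{580667}$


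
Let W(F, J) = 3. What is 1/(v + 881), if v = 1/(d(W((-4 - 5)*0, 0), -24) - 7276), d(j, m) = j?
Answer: 7273/6407512 ≈ 0.0011351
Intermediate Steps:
v = -1/7273 (v = 1/(3 - 7276) = 1/(-7273) = -1/7273 ≈ -0.00013749)
1/(v + 881) = 1/(-1/7273 + 881) = 1/(6407512/7273) = 7273/6407512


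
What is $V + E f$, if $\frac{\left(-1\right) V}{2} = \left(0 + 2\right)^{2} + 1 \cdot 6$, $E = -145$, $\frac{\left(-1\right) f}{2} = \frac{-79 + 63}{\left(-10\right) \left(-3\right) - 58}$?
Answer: $\frac{1020}{7} \approx 145.71$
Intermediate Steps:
$f = - \frac{8}{7}$ ($f = - 2 \frac{-79 + 63}{\left(-10\right) \left(-3\right) - 58} = - 2 \left(- \frac{16}{30 - 58}\right) = - 2 \left(- \frac{16}{-28}\right) = - 2 \left(\left(-16\right) \left(- \frac{1}{28}\right)\right) = \left(-2\right) \frac{4}{7} = - \frac{8}{7} \approx -1.1429$)
$V = -20$ ($V = - 2 \left(\left(0 + 2\right)^{2} + 1 \cdot 6\right) = - 2 \left(2^{2} + 6\right) = - 2 \left(4 + 6\right) = \left(-2\right) 10 = -20$)
$V + E f = -20 - - \frac{1160}{7} = -20 + \frac{1160}{7} = \frac{1020}{7}$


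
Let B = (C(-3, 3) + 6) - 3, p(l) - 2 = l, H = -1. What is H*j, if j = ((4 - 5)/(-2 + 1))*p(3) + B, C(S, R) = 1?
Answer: -9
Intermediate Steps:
p(l) = 2 + l
B = 4 (B = (1 + 6) - 3 = 7 - 3 = 4)
j = 9 (j = ((4 - 5)/(-2 + 1))*(2 + 3) + 4 = -1/(-1)*5 + 4 = -1*(-1)*5 + 4 = 1*5 + 4 = 5 + 4 = 9)
H*j = -1*9 = -9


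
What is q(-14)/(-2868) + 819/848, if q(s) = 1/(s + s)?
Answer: 2055307/2128056 ≈ 0.96581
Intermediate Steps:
q(s) = 1/(2*s)
q(-14)/(-2868) + 819/848 = ((½)/(-14))/(-2868) + 819/848 = ((½)*(-1/14))*(-1/2868) + 819*(1/848) = -1/28*(-1/2868) + 819/848 = 1/80304 + 819/848 = 2055307/2128056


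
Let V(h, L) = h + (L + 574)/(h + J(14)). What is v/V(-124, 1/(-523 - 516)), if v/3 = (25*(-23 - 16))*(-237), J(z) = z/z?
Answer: -29530691775/5481071 ≈ -5387.8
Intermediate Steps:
J(z) = 1
v = 693225 (v = 3*((25*(-23 - 16))*(-237)) = 3*((25*(-39))*(-237)) = 3*(-975*(-237)) = 3*231075 = 693225)
V(h, L) = h + (574 + L)/(1 + h) (V(h, L) = h + (L + 574)/(h + 1) = h + (574 + L)/(1 + h))
v/V(-124, 1/(-523 - 516)) = 693225/(((574 + 1/(-523 - 516) - 124 + (-124)²)/(1 - 124))) = 693225/(((574 + 1/(-1039) - 124 + 15376)/(-123))) = 693225/((-(574 - 1/1039 - 124 + 15376)/123)) = 693225/((-1/123*16443213/1039)) = 693225/(-5481071/42599) = 693225*(-42599/5481071) = -29530691775/5481071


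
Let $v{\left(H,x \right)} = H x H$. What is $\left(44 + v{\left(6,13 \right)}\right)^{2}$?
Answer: $262144$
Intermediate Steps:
$v{\left(H,x \right)} = x H^{2}$
$\left(44 + v{\left(6,13 \right)}\right)^{2} = \left(44 + 13 \cdot 6^{2}\right)^{2} = \left(44 + 13 \cdot 36\right)^{2} = \left(44 + 468\right)^{2} = 512^{2} = 262144$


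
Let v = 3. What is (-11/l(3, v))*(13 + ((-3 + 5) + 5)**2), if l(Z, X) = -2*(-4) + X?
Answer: -62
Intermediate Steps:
l(Z, X) = 8 + X
(-11/l(3, v))*(13 + ((-3 + 5) + 5)**2) = (-11/(8 + 3))*(13 + ((-3 + 5) + 5)**2) = (-11/11)*(13 + (2 + 5)**2) = (-11*1/11)*(13 + 7**2) = -(13 + 49) = -1*62 = -62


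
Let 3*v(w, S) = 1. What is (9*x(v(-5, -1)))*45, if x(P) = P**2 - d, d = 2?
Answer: -765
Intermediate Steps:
v(w, S) = 1/3 (v(w, S) = (1/3)*1 = 1/3)
x(P) = -2 + P**2 (x(P) = P**2 - 1*2 = P**2 - 2 = -2 + P**2)
(9*x(v(-5, -1)))*45 = (9*(-2 + (1/3)**2))*45 = (9*(-2 + 1/9))*45 = (9*(-17/9))*45 = -17*45 = -765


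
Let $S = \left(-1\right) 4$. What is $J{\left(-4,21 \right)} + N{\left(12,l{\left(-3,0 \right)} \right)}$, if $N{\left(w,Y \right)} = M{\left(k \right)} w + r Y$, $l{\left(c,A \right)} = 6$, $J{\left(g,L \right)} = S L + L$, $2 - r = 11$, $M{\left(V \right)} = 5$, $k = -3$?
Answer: $-57$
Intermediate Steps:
$S = -4$
$r = -9$ ($r = 2 - 11 = -9$)
$J{\left(g,L \right)} = - 3 L$ ($J{\left(g,L \right)} = - 4 L + L = - 3 L$)
$N{\left(w,Y \right)} = - 9 Y + 5 w$ ($N{\left(w,Y \right)} = 5 w - 9 Y = - 9 Y + 5 w$)
$J{\left(-4,21 \right)} + N{\left(12,l{\left(-3,0 \right)} \right)} = \left(-3\right) 21 + \left(\left(-9\right) 6 + 5 \cdot 12\right) = -63 + \left(-54 + 60\right) = -63 + 6 = -57$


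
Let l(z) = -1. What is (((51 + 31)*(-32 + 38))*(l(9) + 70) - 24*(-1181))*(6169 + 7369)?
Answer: 843309096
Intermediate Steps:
(((51 + 31)*(-32 + 38))*(l(9) + 70) - 24*(-1181))*(6169 + 7369) = (((51 + 31)*(-32 + 38))*(-1 + 70) - 24*(-1181))*(6169 + 7369) = ((82*6)*69 + 28344)*13538 = (492*69 + 28344)*13538 = (33948 + 28344)*13538 = 62292*13538 = 843309096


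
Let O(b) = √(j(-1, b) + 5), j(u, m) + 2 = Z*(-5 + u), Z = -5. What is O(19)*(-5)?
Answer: -5*√33 ≈ -28.723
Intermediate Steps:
j(u, m) = 23 - 5*u (j(u, m) = -2 - 5*(-5 + u) = -2 + (25 - 5*u) = 23 - 5*u)
O(b) = √33 (O(b) = √((23 - 5*(-1)) + 5) = √((23 + 5) + 5) = √(28 + 5) = √33)
O(19)*(-5) = √33*(-5) = -5*√33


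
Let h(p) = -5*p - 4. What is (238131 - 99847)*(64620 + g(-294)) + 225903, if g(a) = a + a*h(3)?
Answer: 9667936911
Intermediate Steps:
h(p) = -4 - 5*p
g(a) = -18*a (g(a) = a + a*(-4 - 5*3) = a + a*(-4 - 15) = a + a*(-19) = a - 19*a = -18*a)
(238131 - 99847)*(64620 + g(-294)) + 225903 = (238131 - 99847)*(64620 - 18*(-294)) + 225903 = 138284*(64620 + 5292) + 225903 = 138284*69912 + 225903 = 9667711008 + 225903 = 9667936911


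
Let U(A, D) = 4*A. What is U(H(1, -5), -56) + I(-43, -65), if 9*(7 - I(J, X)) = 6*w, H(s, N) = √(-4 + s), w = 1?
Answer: 19/3 + 4*I*√3 ≈ 6.3333 + 6.9282*I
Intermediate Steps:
I(J, X) = 19/3 (I(J, X) = 7 - 2/3 = 7 - ⅑*6 = 7 - ⅔ = 19/3)
U(H(1, -5), -56) + I(-43, -65) = 4*√(-4 + 1) + 19/3 = 4*√(-3) + 19/3 = 4*(I*√3) + 19/3 = 4*I*√3 + 19/3 = 19/3 + 4*I*√3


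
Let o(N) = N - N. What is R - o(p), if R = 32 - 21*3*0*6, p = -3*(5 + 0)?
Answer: 32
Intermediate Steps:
p = -15 (p = -3*5 = -15)
o(N) = 0
R = 32 (R = 32 - 0*6 = 32 - 21*0 = 32 + 0 = 32)
R - o(p) = 32 - 1*0 = 32 + 0 = 32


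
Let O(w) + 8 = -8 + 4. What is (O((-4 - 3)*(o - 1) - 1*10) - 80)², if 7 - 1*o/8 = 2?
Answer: 8464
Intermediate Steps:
o = 40 (o = 56 - 8*2 = 56 - 16 = 40)
O(w) = -12 (O(w) = -8 + (-8 + 4) = -8 - 4 = -12)
(O((-4 - 3)*(o - 1) - 1*10) - 80)² = (-12 - 80)² = (-92)² = 8464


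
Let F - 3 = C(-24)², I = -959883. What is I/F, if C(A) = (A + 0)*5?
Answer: -319961/4801 ≈ -66.645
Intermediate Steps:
C(A) = 5*A (C(A) = A*5 = 5*A)
F = 14403 (F = 3 + (5*(-24))² = 3 + (-120)² = 3 + 14400 = 14403)
I/F = -959883/14403 = -959883*1/14403 = -319961/4801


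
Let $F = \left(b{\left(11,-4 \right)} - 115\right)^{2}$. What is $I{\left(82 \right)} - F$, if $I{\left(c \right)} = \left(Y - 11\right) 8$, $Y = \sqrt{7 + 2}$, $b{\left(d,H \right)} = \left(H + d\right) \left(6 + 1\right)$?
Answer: $-4420$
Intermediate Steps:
$b{\left(d,H \right)} = 7 H + 7 d$ ($b{\left(d,H \right)} = \left(H + d\right) 7 = 7 H + 7 d$)
$Y = 3$ ($Y = \sqrt{9} = 3$)
$F = 4356$ ($F = \left(\left(7 \left(-4\right) + 7 \cdot 11\right) - 115\right)^{2} = \left(\left(-28 + 77\right) - 115\right)^{2} = \left(49 - 115\right)^{2} = \left(-66\right)^{2} = 4356$)
$I{\left(c \right)} = -64$ ($I{\left(c \right)} = \left(3 - 11\right) 8 = \left(-8\right) 8 = -64$)
$I{\left(82 \right)} - F = -64 - 4356 = -4420$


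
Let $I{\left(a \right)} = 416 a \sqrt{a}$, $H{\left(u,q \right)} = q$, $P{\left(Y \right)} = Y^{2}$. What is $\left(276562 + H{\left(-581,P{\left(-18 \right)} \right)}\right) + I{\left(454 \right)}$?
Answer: $276886 + 188864 \sqrt{454} \approx 4.3011 \cdot 10^{6}$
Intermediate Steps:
$I{\left(a \right)} = 416 a^{\frac{3}{2}}$
$\left(276562 + H{\left(-581,P{\left(-18 \right)} \right)}\right) + I{\left(454 \right)} = \left(276562 + \left(-18\right)^{2}\right) + 416 \cdot 454^{\frac{3}{2}} = \left(276562 + 324\right) + 416 \cdot 454 \sqrt{454} = 276886 + 188864 \sqrt{454}$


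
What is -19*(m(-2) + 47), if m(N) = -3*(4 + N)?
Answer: -779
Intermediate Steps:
m(N) = -12 - 3*N
-19*(m(-2) + 47) = -19*((-12 - 3*(-2)) + 47) = -19*((-12 + 6) + 47) = -19*(-6 + 47) = -19*41 = -779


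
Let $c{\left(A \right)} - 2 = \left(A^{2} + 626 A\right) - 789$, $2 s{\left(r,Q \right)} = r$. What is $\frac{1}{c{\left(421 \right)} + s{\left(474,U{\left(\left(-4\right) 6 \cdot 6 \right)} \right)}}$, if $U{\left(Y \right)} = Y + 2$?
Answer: $\frac{1}{440237} \approx 2.2715 \cdot 10^{-6}$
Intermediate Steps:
$U{\left(Y \right)} = 2 + Y$
$s{\left(r,Q \right)} = \frac{r}{2}$
$c{\left(A \right)} = -787 + A^{2} + 626 A$ ($c{\left(A \right)} = 2 - \left(789 - A^{2} - 626 A\right) = 2 + \left(-789 + A^{2} + 626 A\right) = -787 + A^{2} + 626 A$)
$\frac{1}{c{\left(421 \right)} + s{\left(474,U{\left(\left(-4\right) 6 \cdot 6 \right)} \right)}} = \frac{1}{\left(-787 + 421^{2} + 626 \cdot 421\right) + \frac{1}{2} \cdot 474} = \frac{1}{\left(-787 + 177241 + 263546\right) + 237} = \frac{1}{440000 + 237} = \frac{1}{440237}$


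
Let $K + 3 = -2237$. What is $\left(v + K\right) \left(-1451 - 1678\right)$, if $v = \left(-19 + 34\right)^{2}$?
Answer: $6304935$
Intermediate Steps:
$K = -2240$ ($K = -3 - 2237 = -2240$)
$v = 225$ ($v = 15^{2} = 225$)
$\left(v + K\right) \left(-1451 - 1678\right) = \left(225 - 2240\right) \left(-1451 - 1678\right) = \left(-2015\right) \left(-3129\right) = 6304935$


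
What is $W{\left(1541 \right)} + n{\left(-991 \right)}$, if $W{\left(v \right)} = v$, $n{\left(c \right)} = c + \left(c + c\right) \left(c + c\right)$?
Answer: $3928874$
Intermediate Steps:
$n{\left(c \right)} = c + 4 c^{2}$ ($n{\left(c \right)} = c + 2 c 2 c = c + 4 c^{2}$)
$W{\left(1541 \right)} + n{\left(-991 \right)} = 1541 - 991 \left(1 + 4 \left(-991\right)\right) = 1541 - 991 \left(1 - 3964\right) = 1541 - -3927333 = 1541 + 3927333 = 3928874$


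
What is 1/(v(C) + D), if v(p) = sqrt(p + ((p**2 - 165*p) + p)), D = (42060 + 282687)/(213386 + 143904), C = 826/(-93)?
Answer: -1003533572343870/1684609811949637159 + 11872021401300*sqrt(13203610)/1684609811949637159 ≈ 0.025012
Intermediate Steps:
C = -826/93 (C = 826*(-1/93) = -826/93 ≈ -8.8817)
D = 324747/357290 ≈ 0.90892
v(p) = sqrt(p**2 - 163*p) (v(p) = sqrt(p + (p**2 - 164*p)) = sqrt(p**2 - 163*p))
1/(v(C) + D) = 1/(sqrt(-826*(-163 - 826/93)/93) + 324747/357290) = 1/(sqrt(-826/93*(-15985/93)) + 324747/357290) = 1/(sqrt(13203610/8649) + 324747/357290) = 1/(sqrt(13203610)/93 + 324747/357290) = 1/(324747/357290 + sqrt(13203610)/93)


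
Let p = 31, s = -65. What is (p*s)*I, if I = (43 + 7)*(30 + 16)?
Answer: -4634500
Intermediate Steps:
I = 2300 (I = 50*46 = 2300)
(p*s)*I = (31*(-65))*2300 = -2015*2300 = -4634500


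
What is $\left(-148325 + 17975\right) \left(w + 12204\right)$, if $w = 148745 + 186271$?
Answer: $-45260127000$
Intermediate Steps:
$w = 335016$
$\left(-148325 + 17975\right) \left(w + 12204\right) = \left(-148325 + 17975\right) \left(335016 + 12204\right) = \left(-130350\right) 347220 = -45260127000$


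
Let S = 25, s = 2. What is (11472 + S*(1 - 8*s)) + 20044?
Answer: 31141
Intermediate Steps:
(11472 + S*(1 - 8*s)) + 20044 = (11472 + 25*(1 - 8*2)) + 20044 = (11472 + 25*(1 - 16)) + 20044 = (11472 + 25*(-15)) + 20044 = (11472 - 375) + 20044 = 11097 + 20044 = 31141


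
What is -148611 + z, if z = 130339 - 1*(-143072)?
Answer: 124800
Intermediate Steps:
z = 273411 (z = 130339 + 143072 = 273411)
-148611 + z = -148611 + 273411 = 124800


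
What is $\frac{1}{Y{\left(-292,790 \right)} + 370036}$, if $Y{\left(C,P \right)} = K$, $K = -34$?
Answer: $\frac{1}{370002} \approx 2.7027 \cdot 10^{-6}$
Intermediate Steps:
$Y{\left(C,P \right)} = -34$
$\frac{1}{Y{\left(-292,790 \right)} + 370036} = \frac{1}{-34 + 370036} = \frac{1}{370002}$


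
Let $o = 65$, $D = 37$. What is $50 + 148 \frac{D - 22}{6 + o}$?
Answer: $\frac{5770}{71} \approx 81.268$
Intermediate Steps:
$50 + 148 \frac{D - 22}{6 + o} = 50 + 148 \frac{37 - 22}{6 + 65} = 50 + 148 \cdot \frac{15}{71} = 50 + \frac{2220}{71} = \frac{5770}{71}$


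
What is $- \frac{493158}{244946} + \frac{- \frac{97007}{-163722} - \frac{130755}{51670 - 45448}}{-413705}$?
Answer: $- \frac{666114147813418682}{330859474451832885} \approx -2.0133$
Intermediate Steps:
$- \frac{493158}{244946} + \frac{- \frac{97007}{-163722} - \frac{130755}{51670 - 45448}}{-413705} = \left(-493158\right) \frac{1}{244946} + \left(\left(-97007\right) \left(- \frac{1}{163722}\right) - \frac{130755}{6222}\right) \left(- \frac{1}{413705}\right) = - \frac{246579}{122473} + \left(\frac{97007}{163722} - \frac{43585}{2074}\right) \left(- \frac{1}{413705}\right) = - \frac{246579}{122473} - - \frac{1733657713}{35119358290185} = - \frac{246579}{122473} + \frac{1733657713}{35119358290185} = - \frac{666114147813418682}{330859474451832885}$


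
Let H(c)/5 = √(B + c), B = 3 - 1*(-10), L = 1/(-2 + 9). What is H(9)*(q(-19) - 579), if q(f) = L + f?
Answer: -20925*√22/7 ≈ -14021.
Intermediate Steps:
L = ⅐ (L = 1/7 = ⅐ ≈ 0.14286)
q(f) = ⅐ + f
B = 13 (B = 3 + 10 = 13)
H(c) = 5*√(13 + c)
H(9)*(q(-19) - 579) = (5*√(13 + 9))*((⅐ - 19) - 579) = (5*√22)*(-132/7 - 579) = (5*√22)*(-4185/7) = -20925*√22/7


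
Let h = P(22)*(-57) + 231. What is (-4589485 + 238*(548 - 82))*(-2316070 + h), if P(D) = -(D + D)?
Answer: 10360431009987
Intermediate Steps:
P(D) = -2*D
h = 2739 (h = -2*22*(-57) + 231 = -44*(-57) + 231 = 2508 + 231 = 2739)
(-4589485 + 238*(548 - 82))*(-2316070 + h) = (-4589485 + 238*(548 - 82))*(-2316070 + 2739) = (-4589485 + 238*466)*(-2313331) = (-4589485 + 110908)*(-2313331) = -4478577*(-2313331) = 10360431009987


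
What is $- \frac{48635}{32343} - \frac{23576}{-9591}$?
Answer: $\frac{32895587}{34466857} \approx 0.95441$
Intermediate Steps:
$- \frac{48635}{32343} - \frac{23576}{-9591} = \left(-48635\right) \frac{1}{32343} - - \frac{23576}{9591} = - \frac{48635}{32343} + \frac{23576}{9591} = \frac{32895587}{34466857}$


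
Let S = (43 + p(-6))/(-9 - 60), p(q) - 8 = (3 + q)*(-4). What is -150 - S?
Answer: -3429/23 ≈ -149.09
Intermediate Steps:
p(q) = -4 - 4*q (p(q) = 8 + (3 + q)*(-4) = 8 + (-12 - 4*q) = -4 - 4*q)
S = -21/23 (S = (43 + (-4 - 4*(-6)))/(-9 - 60) = (43 + (-4 + 24))/(-69) = (43 + 20)*(-1/69) = 63*(-1/69) = -21/23 ≈ -0.91304)
-150 - S = -150 - 1*(-21/23) = -150 + 21/23 = -3429/23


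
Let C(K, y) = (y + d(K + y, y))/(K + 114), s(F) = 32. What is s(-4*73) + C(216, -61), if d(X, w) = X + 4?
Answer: 5329/165 ≈ 32.297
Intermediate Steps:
d(X, w) = 4 + X
C(K, y) = (4 + K + 2*y)/(114 + K) (C(K, y) = (y + (4 + (K + y)))/(K + 114) = (y + (4 + K + y))/(114 + K) = (4 + K + 2*y)/(114 + K))
s(-4*73) + C(216, -61) = 32 + (4 + 216 + 2*(-61))/(114 + 216) = 32 + (4 + 216 - 122)/330 = 32 + (1/330)*98 = 32 + 49/165 = 5329/165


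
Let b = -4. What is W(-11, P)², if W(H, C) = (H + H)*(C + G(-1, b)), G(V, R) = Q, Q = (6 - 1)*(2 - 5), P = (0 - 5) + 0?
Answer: 193600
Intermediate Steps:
P = -5 (P = -5 + 0 = -5)
Q = -15 (Q = 5*(-3) = -15)
G(V, R) = -15
W(H, C) = 2*H*(-15 + C) (W(H, C) = (H + H)*(C - 15) = (2*H)*(-15 + C) = 2*H*(-15 + C))
W(-11, P)² = (2*(-11)*(-15 - 5))² = (2*(-11)*(-20))² = 440² = 193600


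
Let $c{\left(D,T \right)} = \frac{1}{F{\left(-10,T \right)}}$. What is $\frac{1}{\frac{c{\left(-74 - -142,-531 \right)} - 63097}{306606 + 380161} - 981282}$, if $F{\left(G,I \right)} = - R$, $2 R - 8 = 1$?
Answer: $- \frac{6180903}{6065209425521} \approx -1.0191 \cdot 10^{-6}$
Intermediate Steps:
$R = \frac{9}{2}$ ($R = 4 + \frac{1}{2} \cdot 1 = 4 + \frac{1}{2} = \frac{9}{2} \approx 4.5$)
$F{\left(G,I \right)} = - \frac{9}{2}$ ($F{\left(G,I \right)} = \left(-1\right) \frac{9}{2} = - \frac{9}{2}$)
$c{\left(D,T \right)} = - \frac{2}{9}$ ($c{\left(D,T \right)} = \frac{1}{- \frac{9}{2}} = - \frac{2}{9}$)
$\frac{1}{\frac{c{\left(-74 - -142,-531 \right)} - 63097}{306606 + 380161} - 981282} = \frac{1}{\frac{- \frac{2}{9} - 63097}{306606 + 380161} - 981282} = \frac{1}{- \frac{567875}{9 \cdot 686767} - 981282} = \frac{1}{\left(- \frac{567875}{9}\right) \frac{1}{686767} - 981282} = \frac{1}{- \frac{567875}{6180903} - 981282} = \frac{1}{- \frac{6065209425521}{6180903}} = - \frac{6180903}{6065209425521}$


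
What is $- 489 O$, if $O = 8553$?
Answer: $-4182417$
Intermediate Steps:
$- 489 O = \left(-489\right) 8553 = -4182417$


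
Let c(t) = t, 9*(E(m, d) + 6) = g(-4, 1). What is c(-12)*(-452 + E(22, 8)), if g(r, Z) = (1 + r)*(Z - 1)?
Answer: 5496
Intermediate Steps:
g(r, Z) = (1 + r)*(-1 + Z)
E(m, d) = -6 (E(m, d) = -6 + (-1 + 1 - 1*(-4) + 1*(-4))/9 = -6 + (-1 + 1 + 4 - 4)/9 = -6 + (1/9)*0 = -6 + 0 = -6)
c(-12)*(-452 + E(22, 8)) = -12*(-452 - 6) = -12*(-458) = 5496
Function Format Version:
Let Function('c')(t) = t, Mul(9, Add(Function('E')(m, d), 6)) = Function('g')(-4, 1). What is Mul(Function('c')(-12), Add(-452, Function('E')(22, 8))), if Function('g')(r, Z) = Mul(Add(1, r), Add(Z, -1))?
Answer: 5496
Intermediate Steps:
Function('g')(r, Z) = Mul(Add(1, r), Add(-1, Z))
Function('E')(m, d) = -6 (Function('E')(m, d) = Add(-6, Mul(Rational(1, 9), Add(-1, 1, Mul(-1, -4), Mul(1, -4)))) = Add(-6, Mul(Rational(1, 9), Add(-1, 1, 4, -4))) = Add(-6, Mul(Rational(1, 9), 0)) = Add(-6, 0) = -6)
Mul(Function('c')(-12), Add(-452, Function('E')(22, 8))) = Mul(-12, Add(-452, -6)) = Mul(-12, -458) = 5496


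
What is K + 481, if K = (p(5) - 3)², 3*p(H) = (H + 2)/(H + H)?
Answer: 439789/900 ≈ 488.65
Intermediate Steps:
p(H) = (2 + H)/(6*H) (p(H) = ((H + 2)/(H + H))/3 = ((2 + H)/((2*H)))/3 = ((2 + H)*(1/(2*H)))/3 = ((2 + H)/(2*H))/3 = (2 + H)/(6*H))
K = 6889/900 (K = ((⅙)*(2 + 5)/5 - 3)² = ((⅙)*(⅕)*7 - 3)² = (7/30 - 3)² = (-83/30)² = 6889/900 ≈ 7.6544)
K + 481 = 6889/900 + 481 = 439789/900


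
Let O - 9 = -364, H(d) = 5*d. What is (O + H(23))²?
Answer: 57600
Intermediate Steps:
O = -355 (O = 9 - 364 = -355)
(O + H(23))² = (-355 + 5*23)² = (-355 + 115)² = (-240)² = 57600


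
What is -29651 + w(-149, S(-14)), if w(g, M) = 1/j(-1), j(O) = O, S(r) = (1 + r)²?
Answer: -29652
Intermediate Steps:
w(g, M) = -1 (w(g, M) = 1/(-1) = -1)
-29651 + w(-149, S(-14)) = -29651 - 1 = -29652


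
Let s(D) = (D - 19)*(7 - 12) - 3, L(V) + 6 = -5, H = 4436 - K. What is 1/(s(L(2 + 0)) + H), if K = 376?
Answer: 1/4207 ≈ 0.00023770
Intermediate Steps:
H = 4060 (H = 4436 - 1*376 = 4436 - 376 = 4060)
L(V) = -11 (L(V) = -6 - 5 = -11)
s(D) = 92 - 5*D (s(D) = (-19 + D)*(-5) - 3 = (95 - 5*D) - 3 = 92 - 5*D)
1/(s(L(2 + 0)) + H) = 1/((92 - 5*(-11)) + 4060) = 1/((92 + 55) + 4060) = 1/(147 + 4060) = 1/4207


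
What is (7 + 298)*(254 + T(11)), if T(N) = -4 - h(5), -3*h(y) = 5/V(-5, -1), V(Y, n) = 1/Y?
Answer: 221125/3 ≈ 73708.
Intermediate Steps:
h(y) = 25/3 (h(y) = -5/(3*(1/(-5))) = -5/(3*(-⅕)) = -5*(-5)/3 = -⅓*(-25) = 25/3)
T(N) = -37/3 (T(N) = -4 - 1*25/3 = -4 - 25/3 = -37/3)
(7 + 298)*(254 + T(11)) = (7 + 298)*(254 - 37/3) = 305*(725/3) = 221125/3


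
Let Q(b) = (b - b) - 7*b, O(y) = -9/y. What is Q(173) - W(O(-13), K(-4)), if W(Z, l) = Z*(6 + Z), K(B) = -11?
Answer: -205442/169 ≈ -1215.6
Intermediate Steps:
Q(b) = -7*b (Q(b) = 0 - 7*b = -7*b)
Q(173) - W(O(-13), K(-4)) = -7*173 - (-9/(-13))*(6 - 9/(-13)) = -1211 - (-9*(-1/13))*(6 - 9*(-1/13)) = -1211 - 9*(6 + 9/13)/13 = -1211 - 9*87/(13*13) = -1211 - 1*783/169 = -1211 - 783/169 = -205442/169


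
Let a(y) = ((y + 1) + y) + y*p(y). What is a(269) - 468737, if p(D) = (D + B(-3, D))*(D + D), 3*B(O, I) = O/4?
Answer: 76851679/2 ≈ 3.8426e+7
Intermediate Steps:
B(O, I) = O/12 (B(O, I) = (O/4)/3 = O/12)
p(D) = 2*D*(-¼ + D) (p(D) = (D + (1/12)*(-3))*(D + D) = (D - ¼)*(2*D) = (-¼ + D)*(2*D) = 2*D*(-¼ + D))
a(y) = 1 + 2*y + y²*(-1 + 4*y)/2 (a(y) = ((y + 1) + y) + y*(y*(-1 + 4*y)/2) = ((1 + y) + y) + y²*(-1 + 4*y)/2 = (1 + 2*y) + y²*(-1 + 4*y)/2 = 1 + 2*y + y²*(-1 + 4*y)/2)
a(269) - 468737 = (1 + 2*269 + (½)*269²*(-1 + 4*269)) - 468737 = (1 + 538 + (½)*72361*(-1 + 1076)) - 468737 = (1 + 538 + (½)*72361*1075) - 468737 = (1 + 538 + 77788075/2) - 468737 = 77789153/2 - 468737 = 76851679/2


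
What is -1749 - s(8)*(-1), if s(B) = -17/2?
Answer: -3515/2 ≈ -1757.5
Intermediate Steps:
s(B) = -17/2 (s(B) = -17*½ = -17/2)
-1749 - s(8)*(-1) = -1749 - (-17)*(-1)/2 = -1749 - 1*17/2 = -1749 - 17/2 = -3515/2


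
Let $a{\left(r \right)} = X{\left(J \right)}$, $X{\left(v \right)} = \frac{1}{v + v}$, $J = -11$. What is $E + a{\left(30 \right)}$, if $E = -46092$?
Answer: $- \frac{1014025}{22} \approx -46092.0$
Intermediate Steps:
$X{\left(v \right)} = \frac{1}{2 v}$
$a{\left(r \right)} = - \frac{1}{22}$ ($a{\left(r \right)} = \frac{1}{2 \left(-11\right)} = \frac{1}{2} \left(- \frac{1}{11}\right) = - \frac{1}{22}$)
$E + a{\left(30 \right)} = -46092 - \frac{1}{22} = - \frac{1014025}{22}$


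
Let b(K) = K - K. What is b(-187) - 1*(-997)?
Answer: 997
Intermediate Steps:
b(K) = 0
b(-187) - 1*(-997) = 0 - 1*(-997) = 0 + 997 = 997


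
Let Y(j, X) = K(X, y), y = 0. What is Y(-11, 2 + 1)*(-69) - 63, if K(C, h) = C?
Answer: -270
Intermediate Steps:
Y(j, X) = X
Y(-11, 2 + 1)*(-69) - 63 = (2 + 1)*(-69) - 63 = 3*(-69) - 63 = -207 - 63 = -270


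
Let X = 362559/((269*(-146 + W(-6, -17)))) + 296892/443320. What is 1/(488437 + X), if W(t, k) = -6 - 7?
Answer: 1580103310/771768584485791 ≈ 2.0474e-6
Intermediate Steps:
W(t, k) = -13
X = -12335940679/1580103310 (X = 362559/((269*(-146 - 13))) + 296892/443320 = 362559/((269*(-159))) + 296892*(1/443320) = 362559/(-42771) + 74223/110830 = 362559*(-1/42771) + 74223/110830 = -120853/14257 + 74223/110830 = -12335940679/1580103310 ≈ -7.8070)
1/(488437 + X) = 1/(488437 - 12335940679/1580103310) = 1/(771768584485791/1580103310) = 1580103310/771768584485791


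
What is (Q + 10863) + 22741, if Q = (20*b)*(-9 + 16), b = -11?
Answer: 32064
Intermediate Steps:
Q = -1540 (Q = (20*(-11))*(-9 + 16) = -220*7 = -1540)
(Q + 10863) + 22741 = (-1540 + 10863) + 22741 = 9323 + 22741 = 32064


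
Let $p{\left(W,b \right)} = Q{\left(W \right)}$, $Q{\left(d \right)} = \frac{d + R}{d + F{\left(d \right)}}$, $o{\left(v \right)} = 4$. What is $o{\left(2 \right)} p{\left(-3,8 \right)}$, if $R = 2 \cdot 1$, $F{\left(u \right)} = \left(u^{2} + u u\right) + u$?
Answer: $- \frac{1}{3} \approx -0.33333$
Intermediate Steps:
$F{\left(u \right)} = u + 2 u^{2}$ ($F{\left(u \right)} = \left(u^{2} + u^{2}\right) + u = 2 u^{2} + u = u + 2 u^{2}$)
$R = 2$
$Q{\left(d \right)} = \frac{2 + d}{d + d \left(1 + 2 d\right)}$ ($Q{\left(d \right)} = \frac{d + 2}{d + d \left(1 + 2 d\right)} = \frac{2 + d}{d + d \left(1 + 2 d\right)}$)
$p{\left(W,b \right)} = \frac{2 + W}{2 W \left(1 + W\right)}$
$o{\left(2 \right)} p{\left(-3,8 \right)} = 4 \frac{2 - 3}{2 \left(-3\right) \left(1 - 3\right)} = 4 \cdot \frac{1}{2} \left(- \frac{1}{3}\right) \frac{1}{-2} \left(-1\right) = 4 \cdot \frac{1}{2} \left(- \frac{1}{3}\right) \left(- \frac{1}{2}\right) \left(-1\right) = 4 \left(- \frac{1}{12}\right) = - \frac{1}{3}$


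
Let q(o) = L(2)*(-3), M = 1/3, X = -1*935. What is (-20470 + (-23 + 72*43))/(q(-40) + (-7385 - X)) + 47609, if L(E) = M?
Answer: 307143056/6451 ≈ 47612.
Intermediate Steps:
X = -935
M = ⅓ ≈ 0.33333
L(E) = ⅓
q(o) = -1 (q(o) = (⅓)*(-3) = -1)
(-20470 + (-23 + 72*43))/(q(-40) + (-7385 - X)) + 47609 = (-20470 + (-23 + 72*43))/(-1 + (-7385 - 1*(-935))) + 47609 = (-20470 + (-23 + 3096))/(-1 + (-7385 + 935)) + 47609 = (-20470 + 3073)/(-1 - 6450) + 47609 = -17397/(-6451) + 47609 = -17397*(-1/6451) + 47609 = 17397/6451 + 47609 = 307143056/6451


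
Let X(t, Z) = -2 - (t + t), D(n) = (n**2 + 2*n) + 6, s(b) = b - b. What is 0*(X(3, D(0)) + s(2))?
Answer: 0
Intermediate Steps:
s(b) = 0
D(n) = 6 + n**2 + 2*n
X(t, Z) = -2 - 2*t
0*(X(3, D(0)) + s(2)) = 0*((-2 - 2*3) + 0) = 0*((-2 - 6) + 0) = 0*(-8 + 0) = 0*(-8) = 0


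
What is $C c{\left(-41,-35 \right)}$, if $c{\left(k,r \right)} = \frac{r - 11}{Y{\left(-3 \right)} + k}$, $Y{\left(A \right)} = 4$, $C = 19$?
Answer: $\frac{874}{37} \approx 23.622$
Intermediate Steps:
$c{\left(k,r \right)} = \frac{-11 + r}{4 + k}$ ($c{\left(k,r \right)} = \frac{r - 11}{4 + k} = \frac{-11 + r}{4 + k}$)
$C c{\left(-41,-35 \right)} = 19 \frac{-11 - 35}{4 - 41} = 19 \frac{1}{-37} \left(-46\right) = 19 \left(\left(- \frac{1}{37}\right) \left(-46\right)\right) = 19 \cdot \frac{46}{37} = \frac{874}{37}$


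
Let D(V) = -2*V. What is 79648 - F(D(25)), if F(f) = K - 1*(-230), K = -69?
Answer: 79487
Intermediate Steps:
F(f) = 161 (F(f) = -69 - 1*(-230) = -69 + 230 = 161)
79648 - F(D(25)) = 79648 - 1*161 = 79648 - 161 = 79487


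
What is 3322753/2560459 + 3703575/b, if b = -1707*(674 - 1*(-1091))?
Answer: 35208069926/514286113363 ≈ 0.068460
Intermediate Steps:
b = -3012855 (b = -1707*(674 + 1091) = -1707*1765 = -3012855)
3322753/2560459 + 3703575/b = 3322753/2560459 + 3703575/(-3012855) = 3322753*(1/2560459) + 3703575*(-1/3012855) = 3322753/2560459 - 246905/200857 = 35208069926/514286113363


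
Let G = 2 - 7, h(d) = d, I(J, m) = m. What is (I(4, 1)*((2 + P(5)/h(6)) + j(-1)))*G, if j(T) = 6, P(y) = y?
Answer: -265/6 ≈ -44.167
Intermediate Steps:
G = -5
(I(4, 1)*((2 + P(5)/h(6)) + j(-1)))*G = (1*((2 + 5/6) + 6))*(-5) = (1*((2 + 5*(⅙)) + 6))*(-5) = (1*((2 + ⅚) + 6))*(-5) = (1*(17/6 + 6))*(-5) = (1*(53/6))*(-5) = (53/6)*(-5) = -265/6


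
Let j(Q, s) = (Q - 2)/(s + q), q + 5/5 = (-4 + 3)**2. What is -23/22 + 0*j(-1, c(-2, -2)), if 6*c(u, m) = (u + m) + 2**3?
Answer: -23/22 ≈ -1.0455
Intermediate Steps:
c(u, m) = 4/3 + m/6 + u/6 (c(u, m) = ((u + m) + 2**3)/6 = ((m + u) + 8)/6 = (8 + m + u)/6 = 4/3 + m/6 + u/6)
q = 0 (q = -1 + (-4 + 3)**2 = -1 + (-1)**2 = -1 + 1 = 0)
j(Q, s) = (-2 + Q)/s (j(Q, s) = (Q - 2)/(s + 0) = (-2 + Q)/s)
-23/22 + 0*j(-1, c(-2, -2)) = -23/22 + 0*((-2 - 1)/(4/3 + (1/6)*(-2) + (1/6)*(-2))) = -23*1/22 + 0*(-3/(4/3 - 1/3 - 1/3)) = -23/22 + 0*(-3/(2/3)) = -23/22 + 0*((3/2)*(-3)) = -23/22 + 0*(-9/2) = -23/22 + 0 = -23/22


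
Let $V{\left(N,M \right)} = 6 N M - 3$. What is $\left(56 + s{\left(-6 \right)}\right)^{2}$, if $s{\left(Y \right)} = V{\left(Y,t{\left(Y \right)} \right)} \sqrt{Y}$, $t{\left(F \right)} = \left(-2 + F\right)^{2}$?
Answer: $\left(56 - 2307 i \sqrt{6}\right)^{2} \approx -3.193 \cdot 10^{7} - 6.3291 \cdot 10^{5} i$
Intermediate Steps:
$V{\left(N,M \right)} = -3 + 6 M N$ ($V{\left(N,M \right)} = 6 M N - 3 = -3 + 6 M N$)
$s{\left(Y \right)} = \sqrt{Y} \left(-3 + 6 Y \left(-2 + Y\right)^{2}\right)$ ($s{\left(Y \right)} = \left(-3 + 6 \left(-2 + Y\right)^{2} Y\right) \sqrt{Y} = \left(-3 + 6 Y \left(-2 + Y\right)^{2}\right) \sqrt{Y} = \sqrt{Y} \left(-3 + 6 Y \left(-2 + Y\right)^{2}\right)$)
$\left(56 + s{\left(-6 \right)}\right)^{2} = \left(56 + \sqrt{-6} \left(-3 + 6 \left(-6\right) \left(-2 - 6\right)^{2}\right)\right)^{2} = \left(56 + i \sqrt{6} \left(-3 + 6 \left(-6\right) \left(-8\right)^{2}\right)\right)^{2} = \left(56 + i \sqrt{6} \left(-3 + 6 \left(-6\right) 64\right)\right)^{2} = \left(56 + i \sqrt{6} \left(-3 - 2304\right)\right)^{2} = \left(56 + i \sqrt{6} \left(-2307\right)\right)^{2} = \left(56 - 2307 i \sqrt{6}\right)^{2}$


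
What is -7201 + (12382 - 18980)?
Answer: -13799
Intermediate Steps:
-7201 + (12382 - 18980) = -7201 - 6598 = -13799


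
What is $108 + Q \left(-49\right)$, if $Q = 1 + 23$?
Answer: $-1068$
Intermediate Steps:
$Q = 24$
$108 + Q \left(-49\right) = 108 + 24 \left(-49\right) = 108 - 1176 = -1068$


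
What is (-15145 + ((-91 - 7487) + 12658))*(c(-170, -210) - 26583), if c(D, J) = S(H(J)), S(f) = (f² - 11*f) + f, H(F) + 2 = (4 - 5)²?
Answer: 267447180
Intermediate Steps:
H(F) = -1 (H(F) = -2 + (4 - 5)² = -2 + (-1)² = -2 + 1 = -1)
S(f) = f² - 10*f
c(D, J) = 11 (c(D, J) = -(-10 - 1) = -1*(-11) = 11)
(-15145 + ((-91 - 7487) + 12658))*(c(-170, -210) - 26583) = (-15145 + ((-91 - 7487) + 12658))*(11 - 26583) = (-15145 + (-7578 + 12658))*(-26572) = (-15145 + 5080)*(-26572) = -10065*(-26572) = 267447180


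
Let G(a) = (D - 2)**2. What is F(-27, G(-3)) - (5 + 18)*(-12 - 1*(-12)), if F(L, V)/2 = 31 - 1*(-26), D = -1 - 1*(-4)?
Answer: 114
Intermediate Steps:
D = 3 (D = -1 + 4 = 3)
G(a) = 1 (G(a) = (3 - 2)**2 = 1**2 = 1)
F(L, V) = 114 (F(L, V) = 2*(31 - 1*(-26)) = 2*(31 + 26) = 2*57 = 114)
F(-27, G(-3)) - (5 + 18)*(-12 - 1*(-12)) = 114 - (5 + 18)*(-12 - 1*(-12)) = 114 - 23*(-12 + 12) = 114 - 23*0 = 114 - 1*0 = 114 + 0 = 114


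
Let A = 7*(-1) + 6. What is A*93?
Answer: -93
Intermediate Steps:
A = -1 (A = -7 + 6 = -1)
A*93 = -1*93 = -93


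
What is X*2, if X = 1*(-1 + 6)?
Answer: 10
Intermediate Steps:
X = 5 (X = 1*5 = 5)
X*2 = 5*2 = 10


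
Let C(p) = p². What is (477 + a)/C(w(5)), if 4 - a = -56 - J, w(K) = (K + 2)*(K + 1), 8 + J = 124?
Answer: 653/1764 ≈ 0.37018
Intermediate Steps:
J = 116 (J = -8 + 124 = 116)
w(K) = (1 + K)*(2 + K) (w(K) = (2 + K)*(1 + K) = (1 + K)*(2 + K))
a = 176 (a = 4 - (-56 - 1*116) = 4 - (-56 - 116) = 4 - 1*(-172) = 4 + 172 = 176)
(477 + a)/C(w(5)) = (477 + 176)/((2 + 5² + 3*5)²) = 653/(2 + 25 + 15)² = 653/42² = 653/1764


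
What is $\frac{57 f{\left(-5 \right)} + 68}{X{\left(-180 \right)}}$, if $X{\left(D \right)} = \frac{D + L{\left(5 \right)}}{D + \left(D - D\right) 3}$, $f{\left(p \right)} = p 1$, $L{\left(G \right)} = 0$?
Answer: $-217$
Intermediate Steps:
$f{\left(p \right)} = p$
$X{\left(D \right)} = 1$ ($X{\left(D \right)} = \frac{D + 0}{D + \left(D - D\right) 3} = \frac{D}{D + 0 \cdot 3} = \frac{D}{D + 0} = \frac{D}{D} = 1$)
$\frac{57 f{\left(-5 \right)} + 68}{X{\left(-180 \right)}} = \frac{57 \left(-5\right) + 68}{1} = \left(-285 + 68\right) 1 = \left(-217\right) 1 = -217$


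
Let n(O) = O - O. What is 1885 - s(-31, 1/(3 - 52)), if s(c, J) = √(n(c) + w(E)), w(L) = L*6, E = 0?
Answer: 1885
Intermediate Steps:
n(O) = 0
w(L) = 6*L
s(c, J) = 0 (s(c, J) = √(0 + 6*0) = √(0 + 0) = √0 = 0)
1885 - s(-31, 1/(3 - 52)) = 1885 - 1*0 = 1885 + 0 = 1885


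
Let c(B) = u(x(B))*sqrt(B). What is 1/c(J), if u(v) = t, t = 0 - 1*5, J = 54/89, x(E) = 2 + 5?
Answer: -sqrt(534)/90 ≈ -0.25676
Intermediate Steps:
x(E) = 7
J = 54/89 (J = 54*(1/89) = 54/89 ≈ 0.60674)
t = -5 (t = 0 - 5 = -5)
u(v) = -5
c(B) = -5*sqrt(B)
1/c(J) = 1/(-15*sqrt(534)/89) = -sqrt(534)/90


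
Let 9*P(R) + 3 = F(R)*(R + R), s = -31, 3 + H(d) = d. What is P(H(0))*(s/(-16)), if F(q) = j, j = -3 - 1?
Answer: 217/48 ≈ 4.5208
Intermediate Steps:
j = -4
F(q) = -4
H(d) = -3 + d
P(R) = -⅓ - 8*R/9 (P(R) = -⅓ + (-4*(R + R))/9 = -⅓ + (-8*R)/9 = -⅓ - 8*R/9)
P(H(0))*(s/(-16)) = (-⅓ - 8*(-3 + 0)/9)*(-31/(-16)) = (-⅓ - 8/9*(-3))*(-31*(-1/16)) = (-⅓ + 8/3)*(31/16) = (7/3)*(31/16) = 217/48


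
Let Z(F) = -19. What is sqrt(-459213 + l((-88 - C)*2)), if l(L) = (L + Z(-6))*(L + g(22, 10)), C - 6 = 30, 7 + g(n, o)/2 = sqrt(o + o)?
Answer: sqrt(-389259 - 1068*sqrt(5)) ≈ 625.82*I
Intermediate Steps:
g(n, o) = -14 + 2*sqrt(2)*sqrt(o) (g(n, o) = -14 + 2*sqrt(o + o) = -14 + 2*sqrt(2*o) = -14 + 2*(sqrt(2)*sqrt(o)) = -14 + 2*sqrt(2)*sqrt(o))
C = 36 (C = 6 + 30 = 36)
l(L) = (-19 + L)*(-14 + L + 4*sqrt(5)) (l(L) = (L - 19)*(L + (-14 + 2*sqrt(2)*sqrt(10))) = (-19 + L)*(L + (-14 + 4*sqrt(5))) = (-19 + L)*(-14 + L + 4*sqrt(5)))
sqrt(-459213 + l((-88 - C)*2)) = sqrt(-459213 + (266 + ((-88 - 1*36)*2)**2 - 76*sqrt(5) - 33*(-88 - 1*36)*2 + 4*((-88 - 1*36)*2)*sqrt(5))) = sqrt(-459213 + (266 + ((-88 - 36)*2)**2 - 76*sqrt(5) - 33*(-88 - 36)*2 + 4*((-88 - 36)*2)*sqrt(5))) = sqrt(-459213 + (266 + (-124*2)**2 - 76*sqrt(5) - (-4092)*2 + 4*(-124*2)*sqrt(5))) = sqrt(-459213 + (266 + (-248)**2 - 76*sqrt(5) - 33*(-248) + 4*(-248)*sqrt(5))) = sqrt(-459213 + (266 + 61504 - 76*sqrt(5) + 8184 - 992*sqrt(5))) = sqrt(-459213 + (69954 - 1068*sqrt(5))) = sqrt(-389259 - 1068*sqrt(5))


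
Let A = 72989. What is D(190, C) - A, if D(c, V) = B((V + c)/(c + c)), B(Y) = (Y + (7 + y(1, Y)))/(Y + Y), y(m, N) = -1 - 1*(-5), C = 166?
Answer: -6495454/89 ≈ -72983.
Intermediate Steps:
y(m, N) = 4 (y(m, N) = -1 + 5 = 4)
B(Y) = (11 + Y)/(2*Y) (B(Y) = (Y + (7 + 4))/(Y + Y) = (Y + 11)/((2*Y)) = (11 + Y)*(1/(2*Y)) = (11 + Y)/(2*Y))
D(c, V) = c*(11 + (V + c)/(2*c))/(V + c) (D(c, V) = (11 + (V + c)/(c + c))/(2*(((V + c)/(c + c)))) = (11 + (V + c)/((2*c)))/(2*(((V + c)/((2*c))))) = (11 + (V + c)*(1/(2*c)))/(2*(((V + c)*(1/(2*c))))) = (11 + (V + c)/(2*c))/(2*(((V + c)/(2*c)))) = (2*c/(V + c))*(11 + (V + c)/(2*c))/2 = c*(11 + (V + c)/(2*c))/(V + c))
D(190, C) - A = (166 + 23*190)/(2*(166 + 190)) - 1*72989 = (½)*(166 + 4370)/356 - 72989 = (½)*(1/356)*4536 - 72989 = 567/89 - 72989 = -6495454/89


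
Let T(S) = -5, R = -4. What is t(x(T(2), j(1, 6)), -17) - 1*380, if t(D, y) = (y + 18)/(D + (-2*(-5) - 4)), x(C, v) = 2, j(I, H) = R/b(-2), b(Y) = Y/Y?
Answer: -3039/8 ≈ -379.88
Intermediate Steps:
b(Y) = 1
j(I, H) = -4 (j(I, H) = -4/1 = -4*1 = -4)
t(D, y) = (18 + y)/(6 + D) (t(D, y) = (18 + y)/(D + (10 - 4)) = (18 + y)/(D + 6) = (18 + y)/(6 + D))
t(x(T(2), j(1, 6)), -17) - 1*380 = (18 - 17)/(6 + 2) - 1*380 = 1/8 - 380 = -3039/8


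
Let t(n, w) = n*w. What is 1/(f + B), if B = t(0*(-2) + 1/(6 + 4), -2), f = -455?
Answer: -5/2276 ≈ -0.0021968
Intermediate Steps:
B = -1/5 (B = (0*(-2) + 1/(6 + 4))*(-2) = (0 + 1/10)*(-2) = (1/10)*(-2) = -1/5 ≈ -0.20000)
1/(f + B) = 1/(-455 - 1/5) = 1/(-2276/5) = -5/2276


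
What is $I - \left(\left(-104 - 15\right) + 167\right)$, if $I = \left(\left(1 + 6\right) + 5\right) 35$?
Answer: $372$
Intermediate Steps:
$I = 420$ ($I = \left(7 + 5\right) 35 = 12 \cdot 35 = 420$)
$I - \left(\left(-104 - 15\right) + 167\right) = 420 - \left(\left(-104 - 15\right) + 167\right) = 420 - \left(-119 + 167\right) = 420 - 48 = 372$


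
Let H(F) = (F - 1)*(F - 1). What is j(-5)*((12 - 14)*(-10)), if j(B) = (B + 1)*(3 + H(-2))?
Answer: -960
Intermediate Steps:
H(F) = (-1 + F)**2 (H(F) = (-1 + F)*(-1 + F) = (-1 + F)**2)
j(B) = 12 + 12*B (j(B) = (B + 1)*(3 + (-1 - 2)**2) = (1 + B)*(3 + (-3)**2) = (1 + B)*(3 + 9) = (1 + B)*12 = 12 + 12*B)
j(-5)*((12 - 14)*(-10)) = (12 + 12*(-5))*((12 - 14)*(-10)) = (12 - 60)*(-2*(-10)) = -48*20 = -960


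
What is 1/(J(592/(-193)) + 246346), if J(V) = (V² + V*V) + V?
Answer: 37249/9176728826 ≈ 4.0591e-6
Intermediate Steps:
J(V) = V + 2*V² (J(V) = (V² + V²) + V = 2*V² + V = V + 2*V²)
1/(J(592/(-193)) + 246346) = 1/((592/(-193))*(1 + 2*(592/(-193))) + 246346) = 1/((592*(-1/193))*(1 + 2*(592*(-1/193))) + 246346) = 1/(-592*(1 + 2*(-592/193))/193 + 246346) = 1/(-592*(1 - 1184/193)/193 + 246346) = 1/(-592/193*(-991/193) + 246346) = 1/(586672/37249 + 246346) = 1/(9176728826/37249) = 37249/9176728826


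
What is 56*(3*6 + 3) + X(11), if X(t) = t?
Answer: 1187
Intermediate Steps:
56*(3*6 + 3) + X(11) = 56*(3*6 + 3) + 11 = 56*(18 + 3) + 11 = 56*21 + 11 = 1176 + 11 = 1187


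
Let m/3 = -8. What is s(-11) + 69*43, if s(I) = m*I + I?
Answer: 3220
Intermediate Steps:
m = -24 (m = 3*(-8) = -24)
s(I) = -23*I (s(I) = -24*I + I = -23*I)
s(-11) + 69*43 = -23*(-11) + 69*43 = 253 + 2967 = 3220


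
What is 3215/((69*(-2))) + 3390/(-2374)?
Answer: -4050115/163806 ≈ -24.725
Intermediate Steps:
3215/((69*(-2))) + 3390/(-2374) = 3215/(-138) + 3390*(-1/2374) = 3215*(-1/138) - 1695/1187 = -3215/138 - 1695/1187 = -4050115/163806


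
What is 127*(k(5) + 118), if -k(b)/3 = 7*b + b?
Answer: -254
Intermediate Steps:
k(b) = -24*b (k(b) = -3*(7*b + b) = -24*b)
127*(k(5) + 118) = 127*(-24*5 + 118) = 127*(-120 + 118) = 127*(-2) = -254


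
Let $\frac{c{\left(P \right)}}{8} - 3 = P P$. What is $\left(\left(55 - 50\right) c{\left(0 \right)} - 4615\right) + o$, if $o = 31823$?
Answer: $27328$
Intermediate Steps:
$c{\left(P \right)} = 24 + 8 P^{2}$ ($c{\left(P \right)} = 24 + 8 P P = 24 + 8 P^{2}$)
$\left(\left(55 - 50\right) c{\left(0 \right)} - 4615\right) + o = \left(\left(55 - 50\right) \left(24 + 8 \cdot 0^{2}\right) - 4615\right) + 31823 = \left(5 \left(24 + 8 \cdot 0\right) - 4615\right) + 31823 = \left(5 \left(24 + 0\right) - 4615\right) + 31823 = \left(5 \cdot 24 - 4615\right) + 31823 = \left(120 - 4615\right) + 31823 = -4495 + 31823 = 27328$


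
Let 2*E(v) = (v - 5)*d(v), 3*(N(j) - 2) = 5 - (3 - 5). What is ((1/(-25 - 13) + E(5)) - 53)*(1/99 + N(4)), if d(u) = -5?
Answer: -433225/1881 ≈ -230.32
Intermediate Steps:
N(j) = 13/3 (N(j) = 2 + (5 - (3 - 5))/3 = 2 + (5 - 1*(-2))/3 = 2 + (5 + 2)/3 = 2 + (⅓)*7 = 2 + 7/3 = 13/3)
E(v) = 25/2 - 5*v/2 (E(v) = ((v - 5)*(-5))/2 = ((-5 + v)*(-5))/2 = (25 - 5*v)/2 = 25/2 - 5*v/2)
((1/(-25 - 13) + E(5)) - 53)*(1/99 + N(4)) = ((1/(-25 - 13) + (25/2 - 5/2*5)) - 53)*(1/99 + 13/3) = ((1/(-38) + (25/2 - 25/2)) - 53)*(1/99 + 13/3) = ((-1/38 + 0) - 53)*(430/99) = (-1/38 - 53)*(430/99) = -2015/38*430/99 = -433225/1881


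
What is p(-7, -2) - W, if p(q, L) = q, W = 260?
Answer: -267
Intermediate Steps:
p(-7, -2) - W = -7 - 1*260 = -7 - 260 = -267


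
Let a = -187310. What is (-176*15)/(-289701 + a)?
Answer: 2640/477011 ≈ 0.0055345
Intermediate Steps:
(-176*15)/(-289701 + a) = (-176*15)/(-289701 - 187310) = (-88*2*15)/(-477011) = -176*15*(-1/477011) = -2640*(-1/477011) = 2640/477011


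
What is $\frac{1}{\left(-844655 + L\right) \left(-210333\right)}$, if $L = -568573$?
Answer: $\frac{1}{297248484924} \approx 3.3642 \cdot 10^{-12}$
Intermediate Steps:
$\frac{1}{\left(-844655 + L\right) \left(-210333\right)} = \frac{1}{\left(-844655 - 568573\right) \left(-210333\right)} = \frac{1}{-1413228} \left(- \frac{1}{210333}\right) = \left(- \frac{1}{1413228}\right) \left(- \frac{1}{210333}\right) = \frac{1}{297248484924}$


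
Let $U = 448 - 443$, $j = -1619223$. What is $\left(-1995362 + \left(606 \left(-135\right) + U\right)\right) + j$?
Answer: $-3696390$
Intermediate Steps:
$U = 5$
$\left(-1995362 + \left(606 \left(-135\right) + U\right)\right) + j = \left(-1995362 + \left(606 \left(-135\right) + 5\right)\right) - 1619223 = \left(-1995362 + \left(-81810 + 5\right)\right) - 1619223 = \left(-1995362 - 81805\right) - 1619223 = -2077167 - 1619223 = -3696390$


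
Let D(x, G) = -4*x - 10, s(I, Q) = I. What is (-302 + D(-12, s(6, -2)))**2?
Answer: 69696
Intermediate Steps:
D(x, G) = -10 - 4*x
(-302 + D(-12, s(6, -2)))**2 = (-302 + (-10 - 4*(-12)))**2 = (-302 + (-10 + 48))**2 = (-302 + 38)**2 = (-264)**2 = 69696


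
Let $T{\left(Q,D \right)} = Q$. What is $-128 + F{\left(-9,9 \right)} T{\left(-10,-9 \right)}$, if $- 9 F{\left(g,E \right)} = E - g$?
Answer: $-108$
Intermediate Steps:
$F{\left(g,E \right)} = - \frac{E}{9} + \frac{g}{9}$ ($F{\left(g,E \right)} = - \frac{E - g}{9} = - \frac{E}{9} + \frac{g}{9}$)
$-128 + F{\left(-9,9 \right)} T{\left(-10,-9 \right)} = -128 + \left(\left(- \frac{1}{9}\right) 9 + \frac{1}{9} \left(-9\right)\right) \left(-10\right) = -128 + \left(-1 - 1\right) \left(-10\right) = -128 - -20 = -128 + 20 = -108$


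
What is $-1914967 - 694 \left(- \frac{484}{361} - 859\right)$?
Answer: $- \frac{475758485}{361} \approx -1.3179 \cdot 10^{6}$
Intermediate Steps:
$-1914967 - 694 \left(- \frac{484}{361} - 859\right) = -1914967 - 694 \left(- \frac{310583}{361}\right) = -1914967 - - \frac{215544602}{361} = -1914967 + \frac{215544602}{361} = - \frac{475758485}{361}$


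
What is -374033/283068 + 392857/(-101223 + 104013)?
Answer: 6120094067/43875540 ≈ 139.49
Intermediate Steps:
-374033/283068 + 392857/(-101223 + 104013) = -374033*1/283068 + 392857/2790 = -374033/283068 + 392857*(1/2790) = -374033/283068 + 392857/2790 = 6120094067/43875540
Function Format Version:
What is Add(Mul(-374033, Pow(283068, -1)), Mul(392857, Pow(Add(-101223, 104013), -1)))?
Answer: Rational(6120094067, 43875540) ≈ 139.49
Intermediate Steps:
Add(Mul(-374033, Pow(283068, -1)), Mul(392857, Pow(Add(-101223, 104013), -1))) = Add(Mul(-374033, Rational(1, 283068)), Mul(392857, Pow(2790, -1))) = Add(Rational(-374033, 283068), Mul(392857, Rational(1, 2790))) = Add(Rational(-374033, 283068), Rational(392857, 2790)) = Rational(6120094067, 43875540)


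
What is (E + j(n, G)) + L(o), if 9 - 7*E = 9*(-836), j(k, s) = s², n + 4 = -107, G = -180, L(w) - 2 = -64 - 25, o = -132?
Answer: 233724/7 ≈ 33389.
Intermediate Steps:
L(w) = -87 (L(w) = 2 + (-64 - 25) = 2 - 89 = -87)
n = -111 (n = -4 - 107 = -111)
E = 7533/7 (E = 9/7 - 9*(-836)/7 = 9/7 - ⅐*(-7524) = 9/7 + 7524/7 = 7533/7 ≈ 1076.1)
(E + j(n, G)) + L(o) = (7533/7 + (-180)²) - 87 = (7533/7 + 32400) - 87 = 234333/7 - 87 = 233724/7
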